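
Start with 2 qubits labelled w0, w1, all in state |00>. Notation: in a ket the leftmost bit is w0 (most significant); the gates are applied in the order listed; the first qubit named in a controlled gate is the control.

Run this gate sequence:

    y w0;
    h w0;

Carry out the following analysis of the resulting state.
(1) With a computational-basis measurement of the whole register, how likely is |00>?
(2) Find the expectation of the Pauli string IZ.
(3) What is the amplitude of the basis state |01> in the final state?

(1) A full measurement returns |00> with probability 1/2.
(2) The observable IZ averages to 1.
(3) The amplitude on |01> is 0.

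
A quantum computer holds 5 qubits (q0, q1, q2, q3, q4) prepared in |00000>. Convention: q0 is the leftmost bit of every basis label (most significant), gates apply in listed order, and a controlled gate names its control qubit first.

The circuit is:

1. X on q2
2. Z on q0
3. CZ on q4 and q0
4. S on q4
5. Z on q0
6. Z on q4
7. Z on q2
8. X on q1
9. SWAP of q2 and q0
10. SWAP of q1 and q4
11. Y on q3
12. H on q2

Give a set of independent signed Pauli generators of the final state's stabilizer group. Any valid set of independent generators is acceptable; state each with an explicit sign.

The stabilizer group can be generated by +IIXII, -ZIIII, +IZIII, -IIIZI, -IIIIZ, among other valid generating sets.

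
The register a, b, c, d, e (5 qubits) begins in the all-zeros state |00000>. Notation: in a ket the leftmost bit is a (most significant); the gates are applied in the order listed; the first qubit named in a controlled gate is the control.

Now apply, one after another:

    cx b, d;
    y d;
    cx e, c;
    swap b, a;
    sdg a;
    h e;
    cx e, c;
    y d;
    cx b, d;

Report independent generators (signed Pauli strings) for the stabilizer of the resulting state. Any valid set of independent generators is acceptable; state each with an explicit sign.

One valid set of independent stabilizer generators is +IIXIX, +ZIIII, +IZIII, +IIZIZ, +IIIZI (any independent generating set of the same group is equally correct).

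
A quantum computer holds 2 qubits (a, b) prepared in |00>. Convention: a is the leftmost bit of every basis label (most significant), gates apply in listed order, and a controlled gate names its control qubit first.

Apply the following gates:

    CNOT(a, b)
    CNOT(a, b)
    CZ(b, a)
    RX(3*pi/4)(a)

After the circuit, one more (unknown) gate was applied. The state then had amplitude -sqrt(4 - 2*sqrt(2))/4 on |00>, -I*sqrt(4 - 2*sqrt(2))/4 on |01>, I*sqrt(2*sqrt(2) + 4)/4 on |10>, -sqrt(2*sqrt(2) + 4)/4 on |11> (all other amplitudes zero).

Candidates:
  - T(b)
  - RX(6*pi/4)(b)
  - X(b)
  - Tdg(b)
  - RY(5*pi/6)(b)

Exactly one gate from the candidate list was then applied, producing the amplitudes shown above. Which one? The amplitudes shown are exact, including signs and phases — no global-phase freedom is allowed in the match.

The applied gate was RX(6*pi/4)(b). Key observation: the block from step 1 through step 2 cancels to the identity and can be dropped.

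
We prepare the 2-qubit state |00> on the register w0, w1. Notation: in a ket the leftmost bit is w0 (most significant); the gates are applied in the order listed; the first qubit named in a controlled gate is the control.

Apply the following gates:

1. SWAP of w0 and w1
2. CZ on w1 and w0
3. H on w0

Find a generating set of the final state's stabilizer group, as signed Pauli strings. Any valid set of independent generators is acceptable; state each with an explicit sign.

The stabilizer group can be generated by +XI, +IZ, among other valid generating sets.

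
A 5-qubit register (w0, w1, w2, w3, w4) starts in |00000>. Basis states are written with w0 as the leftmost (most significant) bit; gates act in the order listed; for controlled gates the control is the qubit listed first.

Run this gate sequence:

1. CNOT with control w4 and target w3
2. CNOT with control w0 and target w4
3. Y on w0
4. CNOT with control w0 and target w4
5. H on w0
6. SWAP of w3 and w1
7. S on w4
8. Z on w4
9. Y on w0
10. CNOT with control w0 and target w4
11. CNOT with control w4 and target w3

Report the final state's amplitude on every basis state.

The final amplitudes are sqrt(2)*I/2 on |00011>, sqrt(2)*I/2 on |10000>, and 0 on every other basis state.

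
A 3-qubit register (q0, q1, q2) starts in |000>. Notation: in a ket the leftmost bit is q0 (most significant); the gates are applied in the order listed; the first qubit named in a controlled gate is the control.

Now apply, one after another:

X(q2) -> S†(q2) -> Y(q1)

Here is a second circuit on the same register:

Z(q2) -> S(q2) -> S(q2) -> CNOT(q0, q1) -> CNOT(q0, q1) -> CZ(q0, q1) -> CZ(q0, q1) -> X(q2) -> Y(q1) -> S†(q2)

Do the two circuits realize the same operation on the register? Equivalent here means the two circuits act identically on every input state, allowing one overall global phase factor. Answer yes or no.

Yes: on every input state the two circuits agree up to one overall phase factor.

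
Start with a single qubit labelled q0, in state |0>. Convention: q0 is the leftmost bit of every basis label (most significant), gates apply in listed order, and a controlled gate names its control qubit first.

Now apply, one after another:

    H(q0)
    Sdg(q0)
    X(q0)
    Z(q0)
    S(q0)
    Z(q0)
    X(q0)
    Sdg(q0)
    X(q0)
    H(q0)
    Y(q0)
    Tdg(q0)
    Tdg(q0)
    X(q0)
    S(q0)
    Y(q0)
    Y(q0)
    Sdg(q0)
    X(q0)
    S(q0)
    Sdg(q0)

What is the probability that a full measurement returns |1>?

The probability of measuring |1> is 1/2. Key observation: steps 14-19 multiply out to the identity, so the circuit reduces to the remaining gates.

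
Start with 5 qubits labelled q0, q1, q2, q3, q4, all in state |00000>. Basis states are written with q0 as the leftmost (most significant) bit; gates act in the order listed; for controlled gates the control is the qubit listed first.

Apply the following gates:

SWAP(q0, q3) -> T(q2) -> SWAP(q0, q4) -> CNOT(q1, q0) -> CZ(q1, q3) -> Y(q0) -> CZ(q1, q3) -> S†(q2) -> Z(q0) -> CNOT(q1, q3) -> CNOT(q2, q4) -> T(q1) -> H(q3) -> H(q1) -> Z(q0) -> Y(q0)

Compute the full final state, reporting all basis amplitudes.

The resulting statevector has amplitude 1/2 on |00000>, 1/2 on |00010>, 1/2 on |01000>, 1/2 on |01010>, and 0 on every other basis state.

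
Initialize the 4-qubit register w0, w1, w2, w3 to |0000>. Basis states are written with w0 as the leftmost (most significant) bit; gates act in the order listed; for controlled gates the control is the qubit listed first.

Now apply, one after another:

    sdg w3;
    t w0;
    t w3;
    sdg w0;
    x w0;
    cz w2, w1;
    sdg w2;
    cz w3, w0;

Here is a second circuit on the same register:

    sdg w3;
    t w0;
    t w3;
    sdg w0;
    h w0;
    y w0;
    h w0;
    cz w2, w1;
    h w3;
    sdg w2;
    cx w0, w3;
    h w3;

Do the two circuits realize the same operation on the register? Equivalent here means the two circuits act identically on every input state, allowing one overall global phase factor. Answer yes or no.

No, they are not equivalent — no single phase factor reconciles the two unitaries.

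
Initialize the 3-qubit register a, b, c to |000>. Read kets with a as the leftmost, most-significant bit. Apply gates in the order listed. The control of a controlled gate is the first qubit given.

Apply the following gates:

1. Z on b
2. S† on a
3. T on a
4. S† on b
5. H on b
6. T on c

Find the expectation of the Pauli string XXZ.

The expectation value of XXZ is 0.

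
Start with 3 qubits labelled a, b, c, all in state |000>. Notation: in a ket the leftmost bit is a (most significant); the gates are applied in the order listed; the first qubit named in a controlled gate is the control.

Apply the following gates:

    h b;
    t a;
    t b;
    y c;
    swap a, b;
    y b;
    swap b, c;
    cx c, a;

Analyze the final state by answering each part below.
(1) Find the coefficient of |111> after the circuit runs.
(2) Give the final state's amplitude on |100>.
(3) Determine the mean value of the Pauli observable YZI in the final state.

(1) |111> carries amplitude -sqrt(2)/2 in the final state.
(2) The amplitude on |100> is 0.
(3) The expectation value of YZI is sqrt(2)/2.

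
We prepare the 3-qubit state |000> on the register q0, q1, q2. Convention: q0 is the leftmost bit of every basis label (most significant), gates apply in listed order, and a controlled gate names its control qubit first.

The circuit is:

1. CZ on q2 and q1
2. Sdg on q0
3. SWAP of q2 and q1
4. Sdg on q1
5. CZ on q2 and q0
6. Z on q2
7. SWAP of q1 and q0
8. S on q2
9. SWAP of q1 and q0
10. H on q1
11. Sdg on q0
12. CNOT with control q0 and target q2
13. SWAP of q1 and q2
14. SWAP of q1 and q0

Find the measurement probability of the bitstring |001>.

The probability of measuring |001> is 1/2.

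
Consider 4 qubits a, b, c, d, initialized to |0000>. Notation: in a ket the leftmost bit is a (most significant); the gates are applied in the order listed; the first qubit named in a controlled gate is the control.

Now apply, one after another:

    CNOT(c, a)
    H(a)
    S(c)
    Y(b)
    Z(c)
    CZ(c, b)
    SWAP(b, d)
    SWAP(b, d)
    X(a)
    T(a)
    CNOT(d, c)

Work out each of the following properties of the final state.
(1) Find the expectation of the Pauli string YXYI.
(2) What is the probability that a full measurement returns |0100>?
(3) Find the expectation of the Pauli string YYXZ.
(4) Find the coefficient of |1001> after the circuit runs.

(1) The observable YXYI averages to 0.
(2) A full measurement returns |0100> with probability 1/2.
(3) The observable YYXZ averages to 0.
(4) The final state's coefficient on |1001> equals 0.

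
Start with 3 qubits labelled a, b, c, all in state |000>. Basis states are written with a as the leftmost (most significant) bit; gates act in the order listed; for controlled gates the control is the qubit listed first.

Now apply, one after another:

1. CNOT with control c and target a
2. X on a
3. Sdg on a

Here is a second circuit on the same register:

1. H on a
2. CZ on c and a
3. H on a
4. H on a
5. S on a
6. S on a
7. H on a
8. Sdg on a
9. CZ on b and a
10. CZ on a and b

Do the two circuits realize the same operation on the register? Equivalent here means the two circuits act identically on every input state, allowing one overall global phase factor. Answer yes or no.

Yes, they are equivalent — the unitaries differ by at most a global phase.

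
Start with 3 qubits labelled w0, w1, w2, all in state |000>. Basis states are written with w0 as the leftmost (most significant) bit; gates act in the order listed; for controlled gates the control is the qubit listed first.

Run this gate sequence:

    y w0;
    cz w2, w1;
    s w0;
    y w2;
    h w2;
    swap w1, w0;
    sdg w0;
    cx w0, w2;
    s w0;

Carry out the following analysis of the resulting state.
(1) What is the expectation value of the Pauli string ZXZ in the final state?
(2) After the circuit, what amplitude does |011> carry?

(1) The expectation value of ZXZ is 0.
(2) |011> carries amplitude sqrt(2)*I/2 in the final state.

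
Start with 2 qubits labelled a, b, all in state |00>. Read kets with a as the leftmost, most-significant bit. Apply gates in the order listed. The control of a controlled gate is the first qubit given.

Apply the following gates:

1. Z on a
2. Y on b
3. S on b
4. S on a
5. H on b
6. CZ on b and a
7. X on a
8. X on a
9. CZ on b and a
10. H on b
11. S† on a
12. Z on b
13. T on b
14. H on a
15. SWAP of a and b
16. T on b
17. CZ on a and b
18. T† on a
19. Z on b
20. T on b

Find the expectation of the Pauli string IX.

The expectation value of IX is 0.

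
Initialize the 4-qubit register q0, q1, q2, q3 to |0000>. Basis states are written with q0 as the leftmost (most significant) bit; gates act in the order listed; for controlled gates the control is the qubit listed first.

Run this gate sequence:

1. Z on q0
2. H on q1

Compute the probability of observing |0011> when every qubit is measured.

The probability of measuring |0011> is 0.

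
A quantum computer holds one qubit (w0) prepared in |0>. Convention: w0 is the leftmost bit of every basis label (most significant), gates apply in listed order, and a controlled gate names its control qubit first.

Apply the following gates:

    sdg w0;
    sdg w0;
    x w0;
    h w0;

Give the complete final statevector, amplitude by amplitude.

After the circuit, the state carries amplitude sqrt(2)/2 on |0>, -sqrt(2)/2 on |1>.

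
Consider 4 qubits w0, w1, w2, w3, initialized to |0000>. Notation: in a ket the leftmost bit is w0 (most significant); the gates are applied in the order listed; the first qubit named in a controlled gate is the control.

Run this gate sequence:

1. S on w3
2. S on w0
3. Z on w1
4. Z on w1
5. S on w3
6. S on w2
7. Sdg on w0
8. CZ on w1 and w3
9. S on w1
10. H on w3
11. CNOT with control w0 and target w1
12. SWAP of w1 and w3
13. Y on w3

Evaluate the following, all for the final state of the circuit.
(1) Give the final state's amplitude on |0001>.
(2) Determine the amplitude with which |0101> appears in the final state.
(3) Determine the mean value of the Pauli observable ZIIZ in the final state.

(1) The final state's coefficient on |0001> equals sqrt(2)*I/2.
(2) |0101> carries amplitude sqrt(2)*I/2 in the final state.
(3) The expectation value of ZIIZ is -1.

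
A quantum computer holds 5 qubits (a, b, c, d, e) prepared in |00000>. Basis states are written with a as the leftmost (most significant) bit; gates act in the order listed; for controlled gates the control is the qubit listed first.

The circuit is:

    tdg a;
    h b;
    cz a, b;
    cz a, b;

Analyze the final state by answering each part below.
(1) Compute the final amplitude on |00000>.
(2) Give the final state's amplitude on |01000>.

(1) The final state's coefficient on |00000> equals sqrt(2)/2.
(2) The final state's coefficient on |01000> equals sqrt(2)/2.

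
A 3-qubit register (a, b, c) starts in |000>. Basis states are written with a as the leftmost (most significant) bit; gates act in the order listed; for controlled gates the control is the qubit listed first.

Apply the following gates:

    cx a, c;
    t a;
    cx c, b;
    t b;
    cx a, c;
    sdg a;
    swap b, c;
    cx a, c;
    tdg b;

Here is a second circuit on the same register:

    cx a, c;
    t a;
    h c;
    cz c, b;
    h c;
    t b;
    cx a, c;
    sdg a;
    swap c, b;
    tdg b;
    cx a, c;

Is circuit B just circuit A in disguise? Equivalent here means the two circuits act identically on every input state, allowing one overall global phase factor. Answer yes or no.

No: there is an input state on which the two circuits produce genuinely different outputs (not merely differing by a phase).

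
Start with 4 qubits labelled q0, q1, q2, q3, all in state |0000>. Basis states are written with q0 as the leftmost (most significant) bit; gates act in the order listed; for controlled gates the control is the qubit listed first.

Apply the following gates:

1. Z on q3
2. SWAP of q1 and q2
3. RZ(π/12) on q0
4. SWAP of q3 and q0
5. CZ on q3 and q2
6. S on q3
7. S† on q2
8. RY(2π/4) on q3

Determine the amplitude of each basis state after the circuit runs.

The resulting statevector has amplitude -sqrt(2)*exp(23*I*pi/24)/2 on |0000>, -sqrt(2)*exp(23*I*pi/24)/2 on |0001>, and 0 on every other basis state.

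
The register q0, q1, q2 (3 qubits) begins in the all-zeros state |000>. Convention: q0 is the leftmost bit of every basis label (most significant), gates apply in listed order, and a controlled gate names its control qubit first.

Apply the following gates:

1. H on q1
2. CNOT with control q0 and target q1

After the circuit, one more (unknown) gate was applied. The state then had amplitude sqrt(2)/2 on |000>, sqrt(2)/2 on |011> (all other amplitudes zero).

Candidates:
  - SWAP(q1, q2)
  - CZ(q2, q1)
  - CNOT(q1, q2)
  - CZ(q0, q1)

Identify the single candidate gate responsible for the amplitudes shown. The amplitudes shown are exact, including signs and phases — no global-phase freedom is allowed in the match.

The applied gate was CNOT(q1, q2).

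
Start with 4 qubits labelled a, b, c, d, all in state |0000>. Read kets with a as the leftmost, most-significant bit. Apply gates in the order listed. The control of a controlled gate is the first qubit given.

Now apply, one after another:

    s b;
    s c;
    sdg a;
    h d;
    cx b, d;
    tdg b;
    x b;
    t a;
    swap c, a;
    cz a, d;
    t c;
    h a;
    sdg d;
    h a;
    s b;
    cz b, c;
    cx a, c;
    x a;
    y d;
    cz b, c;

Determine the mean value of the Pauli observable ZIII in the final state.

In the final state, ZIII has expectation -1.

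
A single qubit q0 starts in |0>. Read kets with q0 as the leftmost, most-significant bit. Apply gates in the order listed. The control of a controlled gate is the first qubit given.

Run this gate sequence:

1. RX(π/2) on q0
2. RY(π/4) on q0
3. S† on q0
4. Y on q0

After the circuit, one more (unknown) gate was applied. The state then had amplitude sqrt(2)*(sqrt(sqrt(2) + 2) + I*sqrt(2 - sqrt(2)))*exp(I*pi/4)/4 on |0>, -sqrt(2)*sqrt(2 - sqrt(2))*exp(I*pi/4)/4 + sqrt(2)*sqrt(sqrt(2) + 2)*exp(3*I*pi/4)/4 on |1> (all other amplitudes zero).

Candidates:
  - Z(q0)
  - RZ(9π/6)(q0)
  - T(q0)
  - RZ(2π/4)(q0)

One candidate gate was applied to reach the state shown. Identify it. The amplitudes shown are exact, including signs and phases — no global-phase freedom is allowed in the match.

The applied gate was RZ(2π/4)(q0).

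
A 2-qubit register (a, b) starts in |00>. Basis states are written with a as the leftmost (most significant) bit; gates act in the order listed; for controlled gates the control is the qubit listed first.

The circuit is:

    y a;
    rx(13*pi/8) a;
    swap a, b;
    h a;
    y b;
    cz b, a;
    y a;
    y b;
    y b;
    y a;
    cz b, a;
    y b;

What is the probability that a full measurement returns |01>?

A full measurement returns |01> with probability sqrt(2 - sqrt(2))/8 + 1/4. Key observation: steps 5-12 multiply out to the identity, so the circuit reduces to the remaining gates.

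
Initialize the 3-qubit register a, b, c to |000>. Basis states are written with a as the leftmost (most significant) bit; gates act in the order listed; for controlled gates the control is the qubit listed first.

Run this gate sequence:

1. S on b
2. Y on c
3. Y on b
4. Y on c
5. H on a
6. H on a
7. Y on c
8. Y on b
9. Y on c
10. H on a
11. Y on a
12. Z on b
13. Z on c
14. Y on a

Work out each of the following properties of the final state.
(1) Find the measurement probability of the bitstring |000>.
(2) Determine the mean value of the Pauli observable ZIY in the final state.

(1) A full measurement returns |000> with probability 1/2. Key observation: steps 2-9 multiply out to the identity, so the circuit reduces to the remaining gates.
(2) In the final state, ZIY has expectation 0.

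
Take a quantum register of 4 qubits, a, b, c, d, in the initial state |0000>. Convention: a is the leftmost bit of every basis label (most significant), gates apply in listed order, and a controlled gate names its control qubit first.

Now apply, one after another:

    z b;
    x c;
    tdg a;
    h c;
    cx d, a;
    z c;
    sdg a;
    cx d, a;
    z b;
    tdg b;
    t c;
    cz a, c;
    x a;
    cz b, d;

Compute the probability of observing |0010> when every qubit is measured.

The probability of measuring |0010> is 0.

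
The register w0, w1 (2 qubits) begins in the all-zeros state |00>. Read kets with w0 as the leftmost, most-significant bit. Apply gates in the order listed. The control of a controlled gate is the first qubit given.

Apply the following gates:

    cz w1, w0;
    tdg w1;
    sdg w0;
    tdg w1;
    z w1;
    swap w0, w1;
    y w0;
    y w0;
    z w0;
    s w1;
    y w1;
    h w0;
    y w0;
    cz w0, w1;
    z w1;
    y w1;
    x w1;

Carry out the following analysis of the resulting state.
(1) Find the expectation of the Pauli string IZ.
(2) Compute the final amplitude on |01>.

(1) In the final state, IZ has expectation -1.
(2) |01> carries amplitude sqrt(2)*I/2 in the final state.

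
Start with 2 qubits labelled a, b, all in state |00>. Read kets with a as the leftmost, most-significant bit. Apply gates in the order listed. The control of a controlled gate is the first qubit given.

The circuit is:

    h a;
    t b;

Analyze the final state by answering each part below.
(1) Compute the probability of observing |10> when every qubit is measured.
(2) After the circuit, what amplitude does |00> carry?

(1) Outcome |10> occurs with probability 1/2.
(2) The final state's coefficient on |00> equals sqrt(2)/2.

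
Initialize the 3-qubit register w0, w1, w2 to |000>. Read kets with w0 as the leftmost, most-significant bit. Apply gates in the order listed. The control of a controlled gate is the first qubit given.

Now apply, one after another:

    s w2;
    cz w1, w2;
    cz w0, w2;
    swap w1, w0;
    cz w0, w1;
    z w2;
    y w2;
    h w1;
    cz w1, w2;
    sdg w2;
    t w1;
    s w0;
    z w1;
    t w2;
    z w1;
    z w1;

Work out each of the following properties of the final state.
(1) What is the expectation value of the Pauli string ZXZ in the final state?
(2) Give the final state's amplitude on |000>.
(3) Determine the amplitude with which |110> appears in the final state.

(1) In the final state, ZXZ has expectation -sqrt(2)/2.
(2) |000> carries amplitude 0 in the final state.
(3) The final state's coefficient on |110> equals 0.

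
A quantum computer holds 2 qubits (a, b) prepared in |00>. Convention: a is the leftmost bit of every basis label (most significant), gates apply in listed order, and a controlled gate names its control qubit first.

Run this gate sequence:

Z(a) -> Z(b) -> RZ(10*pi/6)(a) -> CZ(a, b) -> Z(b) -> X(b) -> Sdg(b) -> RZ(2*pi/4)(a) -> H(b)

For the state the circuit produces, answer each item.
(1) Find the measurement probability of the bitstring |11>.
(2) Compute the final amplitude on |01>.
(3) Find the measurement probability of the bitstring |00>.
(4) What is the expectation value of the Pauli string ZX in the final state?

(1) The probability of measuring |11> is 0.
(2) |01> carries amplitude -sqrt(2)*exp(5*I*pi/12)/2 in the final state.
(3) The probability of measuring |00> is 1/2.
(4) The expectation value of ZX is -1.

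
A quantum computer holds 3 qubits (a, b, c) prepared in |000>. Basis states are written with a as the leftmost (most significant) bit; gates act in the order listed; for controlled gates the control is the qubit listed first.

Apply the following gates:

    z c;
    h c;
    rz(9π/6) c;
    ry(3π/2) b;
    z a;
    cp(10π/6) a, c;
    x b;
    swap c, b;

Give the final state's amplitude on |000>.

The final state's coefficient on |000> equals -exp(I*pi/4)/2.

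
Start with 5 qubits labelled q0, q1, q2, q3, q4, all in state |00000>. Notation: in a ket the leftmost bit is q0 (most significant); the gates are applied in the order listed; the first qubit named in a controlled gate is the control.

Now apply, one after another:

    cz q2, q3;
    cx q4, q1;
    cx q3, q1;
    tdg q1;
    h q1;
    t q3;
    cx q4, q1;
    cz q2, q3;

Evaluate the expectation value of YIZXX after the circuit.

The observable YIZXX averages to 0.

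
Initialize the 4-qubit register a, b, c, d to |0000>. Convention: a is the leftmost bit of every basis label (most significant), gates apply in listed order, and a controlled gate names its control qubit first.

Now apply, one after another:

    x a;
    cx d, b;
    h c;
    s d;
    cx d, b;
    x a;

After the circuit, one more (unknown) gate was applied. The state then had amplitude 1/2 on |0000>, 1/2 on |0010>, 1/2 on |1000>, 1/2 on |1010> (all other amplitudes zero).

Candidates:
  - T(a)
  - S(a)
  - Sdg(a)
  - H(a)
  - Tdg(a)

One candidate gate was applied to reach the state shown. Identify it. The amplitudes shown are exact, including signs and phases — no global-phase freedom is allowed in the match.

The unique candidate consistent with the amplitudes is H(a).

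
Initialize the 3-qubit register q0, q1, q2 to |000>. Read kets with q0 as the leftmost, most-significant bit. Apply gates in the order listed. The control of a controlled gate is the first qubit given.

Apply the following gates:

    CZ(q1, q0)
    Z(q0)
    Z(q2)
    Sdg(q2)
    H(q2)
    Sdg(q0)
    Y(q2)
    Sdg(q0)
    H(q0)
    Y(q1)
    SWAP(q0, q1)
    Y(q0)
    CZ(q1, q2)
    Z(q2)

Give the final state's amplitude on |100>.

The amplitude on |100> is 0.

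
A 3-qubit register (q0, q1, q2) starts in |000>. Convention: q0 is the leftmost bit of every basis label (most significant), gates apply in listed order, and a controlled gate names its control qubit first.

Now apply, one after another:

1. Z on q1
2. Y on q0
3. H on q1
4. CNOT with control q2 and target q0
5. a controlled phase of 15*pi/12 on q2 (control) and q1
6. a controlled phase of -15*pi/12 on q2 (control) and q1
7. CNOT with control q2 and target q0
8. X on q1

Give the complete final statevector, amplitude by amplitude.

The resulting statevector has amplitude sqrt(2)*I/2 on |100>, sqrt(2)*I/2 on |110>, and 0 on every other basis state.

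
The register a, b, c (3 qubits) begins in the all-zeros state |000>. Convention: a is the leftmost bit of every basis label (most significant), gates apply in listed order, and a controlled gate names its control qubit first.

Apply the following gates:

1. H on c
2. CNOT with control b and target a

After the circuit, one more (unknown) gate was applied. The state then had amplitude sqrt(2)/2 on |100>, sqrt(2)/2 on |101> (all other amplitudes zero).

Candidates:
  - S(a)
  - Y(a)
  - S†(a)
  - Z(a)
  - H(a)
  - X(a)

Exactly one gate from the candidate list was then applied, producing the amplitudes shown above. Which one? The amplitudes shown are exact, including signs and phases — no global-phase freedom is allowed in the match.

It was X(a) that produced the state shown.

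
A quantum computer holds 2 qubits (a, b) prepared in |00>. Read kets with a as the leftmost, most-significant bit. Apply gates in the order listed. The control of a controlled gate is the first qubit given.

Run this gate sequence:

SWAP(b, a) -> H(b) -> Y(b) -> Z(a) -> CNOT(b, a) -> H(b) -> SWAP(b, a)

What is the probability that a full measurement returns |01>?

Outcome |01> occurs with probability 1/4.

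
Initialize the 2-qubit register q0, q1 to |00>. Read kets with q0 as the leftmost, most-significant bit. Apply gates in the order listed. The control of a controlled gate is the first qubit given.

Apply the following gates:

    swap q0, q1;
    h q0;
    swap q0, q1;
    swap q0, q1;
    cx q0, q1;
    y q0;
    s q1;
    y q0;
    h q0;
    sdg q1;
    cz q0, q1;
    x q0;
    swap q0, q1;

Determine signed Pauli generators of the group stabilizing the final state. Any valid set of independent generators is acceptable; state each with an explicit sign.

One valid set of independent stabilizer generators is +XI, +IX (any independent generating set of the same group is equally correct).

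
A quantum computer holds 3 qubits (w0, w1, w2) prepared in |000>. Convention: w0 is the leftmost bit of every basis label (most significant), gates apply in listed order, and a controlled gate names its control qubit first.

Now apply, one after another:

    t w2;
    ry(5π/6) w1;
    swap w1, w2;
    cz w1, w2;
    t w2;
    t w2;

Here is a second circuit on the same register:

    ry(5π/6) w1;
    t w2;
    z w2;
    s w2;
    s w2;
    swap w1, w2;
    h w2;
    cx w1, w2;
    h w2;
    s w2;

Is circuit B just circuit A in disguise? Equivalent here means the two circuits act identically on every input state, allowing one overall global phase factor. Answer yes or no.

Yes — the two circuits implement the same unitary up to a global phase.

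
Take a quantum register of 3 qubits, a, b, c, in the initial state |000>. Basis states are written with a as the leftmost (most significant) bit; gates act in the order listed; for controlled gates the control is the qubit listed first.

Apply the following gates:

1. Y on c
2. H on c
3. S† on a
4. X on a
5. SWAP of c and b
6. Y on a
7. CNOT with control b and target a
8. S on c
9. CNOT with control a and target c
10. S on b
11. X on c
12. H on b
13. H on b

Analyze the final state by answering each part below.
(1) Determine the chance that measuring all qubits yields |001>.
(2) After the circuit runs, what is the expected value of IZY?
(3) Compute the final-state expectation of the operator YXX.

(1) The probability of measuring |001> is 1/2.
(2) The expectation value of IZY is 0.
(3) The expectation value of YXX is -1.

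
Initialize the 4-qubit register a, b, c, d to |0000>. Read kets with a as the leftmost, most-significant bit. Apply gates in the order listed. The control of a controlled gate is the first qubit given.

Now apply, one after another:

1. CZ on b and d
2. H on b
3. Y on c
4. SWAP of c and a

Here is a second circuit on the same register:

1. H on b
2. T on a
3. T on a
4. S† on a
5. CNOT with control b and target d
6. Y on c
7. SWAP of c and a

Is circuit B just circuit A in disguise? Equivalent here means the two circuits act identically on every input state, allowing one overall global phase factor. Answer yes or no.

No: there is an input state on which the two circuits produce genuinely different outputs (not merely differing by a phase).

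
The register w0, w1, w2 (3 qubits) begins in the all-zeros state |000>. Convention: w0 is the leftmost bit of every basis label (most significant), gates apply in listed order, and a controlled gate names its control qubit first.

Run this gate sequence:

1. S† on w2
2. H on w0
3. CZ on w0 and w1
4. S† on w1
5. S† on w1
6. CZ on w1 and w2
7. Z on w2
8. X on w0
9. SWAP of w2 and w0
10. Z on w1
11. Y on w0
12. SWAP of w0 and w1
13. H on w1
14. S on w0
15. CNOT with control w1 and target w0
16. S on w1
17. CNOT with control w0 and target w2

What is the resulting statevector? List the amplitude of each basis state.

The final amplitudes are I/2 on |000>, I/2 on |001>, 0 on |010>, 0 on |011>, 0 on |100>, 0 on |101>, 1/2 on |110>, 1/2 on |111>.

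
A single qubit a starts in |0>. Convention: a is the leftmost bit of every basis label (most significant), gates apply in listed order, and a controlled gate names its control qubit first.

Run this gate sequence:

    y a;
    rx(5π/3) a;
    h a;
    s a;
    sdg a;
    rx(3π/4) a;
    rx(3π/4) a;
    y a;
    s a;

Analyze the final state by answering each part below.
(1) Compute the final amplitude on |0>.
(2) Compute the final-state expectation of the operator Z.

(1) The amplitude on |0> is -(1 + sqrt(3))*(1 - I)/4.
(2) The expectation value of Z is sqrt(3)/2.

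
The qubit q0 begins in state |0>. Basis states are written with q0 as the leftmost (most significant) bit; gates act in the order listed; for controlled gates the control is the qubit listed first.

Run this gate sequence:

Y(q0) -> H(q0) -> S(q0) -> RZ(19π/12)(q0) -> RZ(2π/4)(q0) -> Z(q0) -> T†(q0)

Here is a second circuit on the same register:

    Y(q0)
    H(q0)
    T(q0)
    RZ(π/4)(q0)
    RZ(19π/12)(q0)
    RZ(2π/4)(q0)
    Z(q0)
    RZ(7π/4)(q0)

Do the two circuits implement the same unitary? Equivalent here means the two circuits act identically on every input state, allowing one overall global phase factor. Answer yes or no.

Yes: on every input state the two circuits agree up to one overall phase factor.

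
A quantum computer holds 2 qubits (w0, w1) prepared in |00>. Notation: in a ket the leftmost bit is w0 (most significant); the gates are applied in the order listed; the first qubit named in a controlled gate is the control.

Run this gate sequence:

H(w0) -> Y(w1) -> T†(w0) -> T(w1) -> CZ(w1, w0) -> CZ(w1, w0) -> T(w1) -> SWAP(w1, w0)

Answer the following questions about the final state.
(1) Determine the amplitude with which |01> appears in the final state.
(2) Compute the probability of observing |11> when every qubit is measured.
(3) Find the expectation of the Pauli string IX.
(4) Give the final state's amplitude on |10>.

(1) The amplitude on |01> is 0.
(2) The probability of measuring |11> is 1/2.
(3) In the final state, IX has expectation sqrt(2)/2.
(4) |10> carries amplitude -sqrt(2)/2 in the final state.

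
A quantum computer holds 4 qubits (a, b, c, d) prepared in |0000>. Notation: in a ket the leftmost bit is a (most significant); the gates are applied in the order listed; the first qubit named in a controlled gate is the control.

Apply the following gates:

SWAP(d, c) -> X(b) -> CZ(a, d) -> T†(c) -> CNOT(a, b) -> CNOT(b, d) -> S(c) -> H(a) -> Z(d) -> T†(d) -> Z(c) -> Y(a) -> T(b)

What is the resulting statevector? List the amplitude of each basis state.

After the circuit, the state carries amplitude sqrt(2)*I/2 on |0101>, -sqrt(2)*I/2 on |1101>, and 0 on every other basis state.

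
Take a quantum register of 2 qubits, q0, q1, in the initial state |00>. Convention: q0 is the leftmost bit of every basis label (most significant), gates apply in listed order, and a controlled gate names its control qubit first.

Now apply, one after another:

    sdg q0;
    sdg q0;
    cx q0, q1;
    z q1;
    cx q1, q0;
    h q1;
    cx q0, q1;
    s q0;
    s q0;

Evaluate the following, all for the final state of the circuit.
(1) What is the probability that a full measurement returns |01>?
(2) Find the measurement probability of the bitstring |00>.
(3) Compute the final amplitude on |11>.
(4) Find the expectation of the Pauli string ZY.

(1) Outcome |01> occurs with probability 1/2.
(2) A full measurement returns |00> with probability 1/2.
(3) The amplitude on |11> is 0.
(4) In the final state, ZY has expectation 0.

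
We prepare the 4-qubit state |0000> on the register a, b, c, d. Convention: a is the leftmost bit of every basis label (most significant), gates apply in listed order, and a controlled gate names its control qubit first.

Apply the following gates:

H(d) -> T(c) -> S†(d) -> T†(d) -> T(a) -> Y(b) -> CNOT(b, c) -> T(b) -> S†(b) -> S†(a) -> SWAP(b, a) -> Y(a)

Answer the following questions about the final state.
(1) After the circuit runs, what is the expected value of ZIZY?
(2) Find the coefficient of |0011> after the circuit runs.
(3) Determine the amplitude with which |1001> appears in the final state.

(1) The observable ZIZY averages to sqrt(2)/2.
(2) |0011> carries amplitude -sqrt(2)/2 in the final state.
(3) |1001> carries amplitude 0 in the final state.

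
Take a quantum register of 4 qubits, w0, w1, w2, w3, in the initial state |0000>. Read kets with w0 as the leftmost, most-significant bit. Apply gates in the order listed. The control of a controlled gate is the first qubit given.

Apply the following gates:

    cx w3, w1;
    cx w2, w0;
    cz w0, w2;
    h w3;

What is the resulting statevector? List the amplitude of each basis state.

The resulting statevector has amplitude sqrt(2)/2 on |0000>, sqrt(2)/2 on |0001>, and 0 on every other basis state.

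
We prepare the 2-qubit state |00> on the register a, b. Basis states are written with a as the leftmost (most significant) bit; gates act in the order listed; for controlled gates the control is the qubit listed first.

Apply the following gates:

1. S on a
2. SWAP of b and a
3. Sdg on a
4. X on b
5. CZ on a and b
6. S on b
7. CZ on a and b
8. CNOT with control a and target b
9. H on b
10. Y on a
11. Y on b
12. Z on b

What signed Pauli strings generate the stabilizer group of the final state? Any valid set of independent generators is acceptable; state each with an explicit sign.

The final state is stabilized by the group generated by -IX, -ZI; other independent generating sets are equally valid.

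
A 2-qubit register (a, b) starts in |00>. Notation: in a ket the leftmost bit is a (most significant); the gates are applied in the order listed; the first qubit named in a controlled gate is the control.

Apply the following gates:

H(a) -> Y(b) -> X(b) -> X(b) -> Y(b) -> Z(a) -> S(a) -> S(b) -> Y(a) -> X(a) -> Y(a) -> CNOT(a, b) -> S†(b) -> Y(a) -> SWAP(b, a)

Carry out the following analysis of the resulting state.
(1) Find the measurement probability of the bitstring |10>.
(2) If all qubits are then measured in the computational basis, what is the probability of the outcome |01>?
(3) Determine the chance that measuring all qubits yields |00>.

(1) Outcome |10> occurs with probability 1/2. Key observation: gates 2-5 undo each other exactly, leaving only the rest of the circuit to track.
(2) A full measurement returns |01> with probability 1/2.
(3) A full measurement returns |00> with probability 0.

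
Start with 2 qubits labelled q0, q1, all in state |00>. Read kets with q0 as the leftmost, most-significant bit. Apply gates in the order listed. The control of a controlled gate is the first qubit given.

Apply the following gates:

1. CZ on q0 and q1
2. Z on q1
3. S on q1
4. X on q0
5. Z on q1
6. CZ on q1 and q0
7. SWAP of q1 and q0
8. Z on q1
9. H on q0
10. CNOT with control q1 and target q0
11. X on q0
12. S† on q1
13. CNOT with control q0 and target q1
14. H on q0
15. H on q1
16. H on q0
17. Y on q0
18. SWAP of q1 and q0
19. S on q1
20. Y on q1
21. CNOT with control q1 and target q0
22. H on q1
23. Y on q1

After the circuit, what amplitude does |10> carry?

The final state's coefficient on |10> equals sqrt(2)*(-1 - I)/4.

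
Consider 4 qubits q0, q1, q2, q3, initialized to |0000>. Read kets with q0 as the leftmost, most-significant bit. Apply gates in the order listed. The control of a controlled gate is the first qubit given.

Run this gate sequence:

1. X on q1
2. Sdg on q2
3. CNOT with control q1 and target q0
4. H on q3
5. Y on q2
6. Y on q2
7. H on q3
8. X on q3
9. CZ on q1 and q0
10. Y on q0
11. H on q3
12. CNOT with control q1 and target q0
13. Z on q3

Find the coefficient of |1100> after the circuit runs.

|1100> carries amplitude sqrt(2)*I/2 in the final state. Key observation: steps 4-7 multiply out to the identity, so the circuit reduces to the remaining gates.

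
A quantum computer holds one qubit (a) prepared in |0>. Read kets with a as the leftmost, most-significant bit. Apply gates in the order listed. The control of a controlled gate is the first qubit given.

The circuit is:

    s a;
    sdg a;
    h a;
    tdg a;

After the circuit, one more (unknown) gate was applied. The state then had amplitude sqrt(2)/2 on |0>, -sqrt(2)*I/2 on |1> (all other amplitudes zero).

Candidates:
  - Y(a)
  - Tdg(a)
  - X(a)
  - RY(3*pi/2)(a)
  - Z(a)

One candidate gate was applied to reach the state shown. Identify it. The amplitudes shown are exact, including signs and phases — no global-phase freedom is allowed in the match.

The unique candidate consistent with the amplitudes is Tdg(a).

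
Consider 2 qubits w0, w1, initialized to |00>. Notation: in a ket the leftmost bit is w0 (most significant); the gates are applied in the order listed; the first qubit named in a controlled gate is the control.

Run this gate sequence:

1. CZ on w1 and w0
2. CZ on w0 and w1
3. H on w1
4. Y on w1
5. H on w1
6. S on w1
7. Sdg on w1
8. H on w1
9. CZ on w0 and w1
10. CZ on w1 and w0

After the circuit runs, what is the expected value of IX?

In the final state, IX has expectation -1.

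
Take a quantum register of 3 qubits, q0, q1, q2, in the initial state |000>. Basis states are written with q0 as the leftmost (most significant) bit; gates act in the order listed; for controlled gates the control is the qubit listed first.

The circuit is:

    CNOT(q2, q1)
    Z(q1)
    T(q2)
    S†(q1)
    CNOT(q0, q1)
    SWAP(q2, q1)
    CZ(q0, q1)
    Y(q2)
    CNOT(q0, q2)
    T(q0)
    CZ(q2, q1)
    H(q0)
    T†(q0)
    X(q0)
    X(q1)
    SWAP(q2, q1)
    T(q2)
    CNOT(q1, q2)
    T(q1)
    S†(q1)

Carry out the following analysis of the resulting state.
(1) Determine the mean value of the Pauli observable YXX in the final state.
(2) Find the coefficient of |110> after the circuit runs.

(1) The observable YXX averages to 0.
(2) The amplitude on |110> is sqrt(2)*I/2.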